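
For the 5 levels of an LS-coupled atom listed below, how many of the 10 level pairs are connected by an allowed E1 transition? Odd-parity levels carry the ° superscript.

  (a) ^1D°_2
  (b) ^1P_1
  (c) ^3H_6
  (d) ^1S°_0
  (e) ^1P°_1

(a)–(b): allowed.
(a)–(c): forbidden (ΔS, ΔL, ΔJ).
(a)–(d): forbidden (parity, ΔL, ΔJ).
(a)–(e): forbidden (parity).
(b)–(c): forbidden (parity, ΔS, ΔL, ΔJ).
(b)–(d): allowed.
(b)–(e): allowed.
(c)–(d): forbidden (ΔS, ΔL, ΔJ).
(c)–(e): forbidden (ΔS, ΔL, ΔJ).
(d)–(e): forbidden (parity).
Allowed pairs: 3 of 10.

3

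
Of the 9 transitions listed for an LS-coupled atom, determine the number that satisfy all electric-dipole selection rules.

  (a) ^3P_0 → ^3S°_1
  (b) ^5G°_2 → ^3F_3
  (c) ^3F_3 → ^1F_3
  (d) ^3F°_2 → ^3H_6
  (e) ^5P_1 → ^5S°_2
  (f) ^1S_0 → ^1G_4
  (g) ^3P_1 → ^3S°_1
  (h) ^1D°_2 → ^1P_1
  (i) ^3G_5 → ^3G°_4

(a) allowed
(b) forbidden (ΔS fails)
(c) forbidden (parity, ΔS fail)
(d) forbidden (ΔL, ΔJ fail)
(e) allowed
(f) forbidden (parity, ΔL, ΔJ fail)
(g) allowed
(h) allowed
(i) allowed
Total allowed: 5 of 9.

5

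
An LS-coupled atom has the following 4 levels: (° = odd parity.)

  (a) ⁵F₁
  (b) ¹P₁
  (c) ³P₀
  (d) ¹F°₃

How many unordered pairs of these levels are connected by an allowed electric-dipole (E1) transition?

0

(a)–(b): forbidden (parity, ΔS, ΔL).
(a)–(c): forbidden (parity, ΔS, ΔL).
(a)–(d): forbidden (ΔS, ΔJ).
(b)–(c): forbidden (parity, ΔS).
(b)–(d): forbidden (ΔL, ΔJ).
(c)–(d): forbidden (ΔS, ΔL, ΔJ).
Allowed pairs: 0 of 6.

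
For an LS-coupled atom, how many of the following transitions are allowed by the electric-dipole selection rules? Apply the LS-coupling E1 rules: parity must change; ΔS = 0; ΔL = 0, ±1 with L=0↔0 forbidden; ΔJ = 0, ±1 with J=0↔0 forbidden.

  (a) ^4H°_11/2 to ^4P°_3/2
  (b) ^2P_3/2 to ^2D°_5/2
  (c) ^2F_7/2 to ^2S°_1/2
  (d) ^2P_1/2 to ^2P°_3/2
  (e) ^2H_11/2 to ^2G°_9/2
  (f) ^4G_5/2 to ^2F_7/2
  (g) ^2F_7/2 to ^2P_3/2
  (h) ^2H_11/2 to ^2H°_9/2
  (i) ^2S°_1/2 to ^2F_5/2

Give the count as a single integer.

4

(a) forbidden (parity, ΔL, ΔJ fail)
(b) allowed
(c) forbidden (ΔL, ΔJ fail)
(d) allowed
(e) allowed
(f) forbidden (parity, ΔS fail)
(g) forbidden (parity, ΔL, ΔJ fail)
(h) allowed
(i) forbidden (ΔL, ΔJ fail)
Total allowed: 4 of 9.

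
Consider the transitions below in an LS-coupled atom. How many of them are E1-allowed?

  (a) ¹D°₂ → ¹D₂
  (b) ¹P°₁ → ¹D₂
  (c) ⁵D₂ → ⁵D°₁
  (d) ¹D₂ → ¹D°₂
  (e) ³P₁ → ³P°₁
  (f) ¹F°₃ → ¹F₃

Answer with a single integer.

6

(a) allowed
(b) allowed
(c) allowed
(d) allowed
(e) allowed
(f) allowed
Total allowed: 6 of 6.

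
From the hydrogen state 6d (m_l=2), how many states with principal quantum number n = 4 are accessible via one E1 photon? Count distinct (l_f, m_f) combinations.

4

E1 requires Δl = ±1, so l_f ∈ {1, 3}; with 0 ≤ l_f ≤ n_f−1 = 3, the allowed l_f values are {1, 3}.
For l_f = 1: m_f ∈ {m_i−1, m_i, m_i+1} ∩ [−1, 1] = {1} → 1 state.
For l_f = 3: m_f ∈ {m_i−1, m_i, m_i+1} ∩ [−3, 3] = {1, 2, 3} → 3 states.
Total: 4.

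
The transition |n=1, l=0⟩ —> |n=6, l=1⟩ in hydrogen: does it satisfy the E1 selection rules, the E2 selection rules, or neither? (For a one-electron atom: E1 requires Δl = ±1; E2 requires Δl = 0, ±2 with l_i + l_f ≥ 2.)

E1

Δl = 1 − 0 = +1; l_i + l_f = 1.
E1 (Δl = ±1): satisfied.
E2 (Δl = 0,±2, l_i+l_f ≥ 2): not satisfied.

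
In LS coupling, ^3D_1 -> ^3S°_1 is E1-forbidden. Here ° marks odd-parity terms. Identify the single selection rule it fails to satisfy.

Parity must change: even → odd — ok.
ΔS = 0: S: 1 → 1 — ok.
ΔL = 0, ±1 (not L=0↔0): L: 2 → 0, ΔL = -2 — fails.
ΔJ = 0, ±1 (not J=0↔0): J: 1 → 1, ΔJ = +0 — ok.

the ΔL = 0, ±1 rule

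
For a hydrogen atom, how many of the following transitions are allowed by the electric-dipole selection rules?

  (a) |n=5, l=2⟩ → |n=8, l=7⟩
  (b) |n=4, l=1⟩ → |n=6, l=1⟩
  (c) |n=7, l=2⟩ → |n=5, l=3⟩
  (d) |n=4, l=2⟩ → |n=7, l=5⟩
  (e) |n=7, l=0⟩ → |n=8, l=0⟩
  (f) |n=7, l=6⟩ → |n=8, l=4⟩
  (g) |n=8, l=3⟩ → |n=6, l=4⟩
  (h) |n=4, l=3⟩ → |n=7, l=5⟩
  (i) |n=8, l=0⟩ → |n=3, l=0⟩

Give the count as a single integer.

(a) forbidden — Δl = +5 (E1 requires Δl = ±1)
(b) forbidden — Δl = +0 (E1 requires Δl = ±1)
(c) allowed
(d) forbidden — Δl = +3 (E1 requires Δl = ±1)
(e) forbidden — Δl = +0 (E1 requires Δl = ±1)
(f) forbidden — Δl = -2 (E1 requires Δl = ±1)
(g) allowed
(h) forbidden — Δl = +2 (E1 requires Δl = ±1)
(i) forbidden — Δl = +0 (E1 requires Δl = ±1)
Total allowed: 2 of 9.

2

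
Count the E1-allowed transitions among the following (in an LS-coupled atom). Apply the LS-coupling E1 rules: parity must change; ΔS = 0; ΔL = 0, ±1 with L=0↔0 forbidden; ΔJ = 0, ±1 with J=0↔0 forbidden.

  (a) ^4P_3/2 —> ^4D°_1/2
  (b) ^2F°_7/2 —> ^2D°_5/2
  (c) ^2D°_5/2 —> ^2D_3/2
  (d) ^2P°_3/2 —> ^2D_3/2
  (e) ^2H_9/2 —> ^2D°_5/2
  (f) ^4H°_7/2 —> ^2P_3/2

3

(a) allowed
(b) forbidden (parity fails)
(c) allowed
(d) allowed
(e) forbidden (ΔL, ΔJ fail)
(f) forbidden (ΔS, ΔL, ΔJ fail)
Total allowed: 3 of 6.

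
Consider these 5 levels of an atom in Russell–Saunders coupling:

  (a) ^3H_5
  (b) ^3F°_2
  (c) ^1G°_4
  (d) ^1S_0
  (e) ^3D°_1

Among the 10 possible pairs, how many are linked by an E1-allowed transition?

(a)–(b): forbidden (ΔL, ΔJ).
(a)–(c): forbidden (ΔS).
(a)–(d): forbidden (parity, ΔS, ΔL, ΔJ).
(a)–(e): forbidden (ΔL, ΔJ).
(b)–(c): forbidden (parity, ΔS, ΔJ).
(b)–(d): forbidden (ΔS, ΔL, ΔJ).
(b)–(e): forbidden (parity).
(c)–(d): forbidden (ΔL, ΔJ).
(c)–(e): forbidden (parity, ΔS, ΔL, ΔJ).
(d)–(e): forbidden (ΔS, ΔL).
Allowed pairs: 0 of 10.

0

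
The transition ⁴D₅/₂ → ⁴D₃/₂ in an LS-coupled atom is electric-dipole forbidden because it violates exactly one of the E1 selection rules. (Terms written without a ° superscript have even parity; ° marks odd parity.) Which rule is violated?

parity

Reading off the term symbols: S 3/2→3/2, L 2→2, J 5/2→3/2, parity even→even.
Parity must change: even → even — fails.
ΔS = 0: S: 3/2 → 3/2 — ok.
ΔL = 0, ±1 (not L=0↔0): L: 2 → 2, ΔL = +0 — ok.
ΔJ = 0, ±1 (not J=0↔0): J: 5/2 → 3/2, ΔJ = -1 — ok.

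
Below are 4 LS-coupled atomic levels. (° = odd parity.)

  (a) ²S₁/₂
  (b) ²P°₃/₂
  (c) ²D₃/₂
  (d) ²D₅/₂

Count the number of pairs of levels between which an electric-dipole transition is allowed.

3

(a)–(b): allowed.
(a)–(c): forbidden (parity, ΔL).
(a)–(d): forbidden (parity, ΔL, ΔJ).
(b)–(c): allowed.
(b)–(d): allowed.
(c)–(d): forbidden (parity).
Allowed pairs: 3 of 6.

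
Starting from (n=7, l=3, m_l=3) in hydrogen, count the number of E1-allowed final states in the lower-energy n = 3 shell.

1

E1 requires Δl = ±1, so l_f ∈ {2, 4}; with 0 ≤ l_f ≤ n_f−1 = 2, the allowed l_f values are {2}.
For l_f = 2: m_f ∈ {m_i−1, m_i, m_i+1} ∩ [−2, 2] = {2} → 1 state.
Total: 1.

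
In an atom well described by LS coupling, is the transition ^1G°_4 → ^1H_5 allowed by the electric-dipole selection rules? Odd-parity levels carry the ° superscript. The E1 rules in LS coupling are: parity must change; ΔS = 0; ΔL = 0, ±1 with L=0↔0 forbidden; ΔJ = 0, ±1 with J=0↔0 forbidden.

allowed

ΔS = 0: S: 0 → 0 — passes.
ΔJ = 0, ±1 (not J=0↔0): J: 4 → 5, ΔJ = +1 — passes.
ΔL = 0, ±1 (not L=0↔0): L: 4 → 5, ΔL = +1 — passes.
Parity must change: odd → even — passes.
All four E1 rules are satisfied.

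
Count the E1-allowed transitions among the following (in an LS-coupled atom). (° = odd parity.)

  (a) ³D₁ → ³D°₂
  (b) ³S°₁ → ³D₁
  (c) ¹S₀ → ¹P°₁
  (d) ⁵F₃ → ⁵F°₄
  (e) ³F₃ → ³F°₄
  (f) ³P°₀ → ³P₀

(a) allowed
(b) forbidden (ΔL fails)
(c) allowed
(d) allowed
(e) allowed
(f) forbidden (ΔJ fails)
Total allowed: 4 of 6.

4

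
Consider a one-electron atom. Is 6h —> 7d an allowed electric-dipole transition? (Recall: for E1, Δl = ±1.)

l: 5 → 2 (Δl = -3). Δl = ±1 fails.
The transition is electric-dipole forbidden.

forbidden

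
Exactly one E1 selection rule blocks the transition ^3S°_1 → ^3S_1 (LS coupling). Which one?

the L=0 ↔ L=0 exclusion

Initial level: S=1, L=0, J=1, parity odd. Final level: S=1, L=0, J=1, parity even.
ΔS = 0: S: 1 → 1 — satisfied.
Parity must change: odd → even — satisfied.
ΔL = 0, ±1 (not L=0↔0): L: 0 → 0, ΔL = +0 — violated.
ΔJ = 0, ±1 (not J=0↔0): J: 1 → 1, ΔJ = +0 — satisfied.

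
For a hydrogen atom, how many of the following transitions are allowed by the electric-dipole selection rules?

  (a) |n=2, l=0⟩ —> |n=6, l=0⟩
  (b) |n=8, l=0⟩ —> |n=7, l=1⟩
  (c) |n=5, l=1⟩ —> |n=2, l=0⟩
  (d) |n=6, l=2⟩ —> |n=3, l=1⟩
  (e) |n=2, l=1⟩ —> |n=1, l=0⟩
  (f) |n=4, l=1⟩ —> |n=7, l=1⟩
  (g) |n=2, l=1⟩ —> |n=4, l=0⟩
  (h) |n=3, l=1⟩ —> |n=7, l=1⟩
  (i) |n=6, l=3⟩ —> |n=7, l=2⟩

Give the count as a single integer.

6

(a) forbidden — Δl = +0 (E1 requires Δl = ±1)
(b) allowed
(c) allowed
(d) allowed
(e) allowed
(f) forbidden — Δl = +0 (E1 requires Δl = ±1)
(g) allowed
(h) forbidden — Δl = +0 (E1 requires Δl = ±1)
(i) allowed
Total allowed: 6 of 9.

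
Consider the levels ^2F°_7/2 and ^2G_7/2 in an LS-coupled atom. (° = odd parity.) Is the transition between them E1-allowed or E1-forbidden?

Reading off the term symbols: S 1/2→1/2, L 3→4, J 7/2→7/2, parity odd→even.
ΔJ = 0, ±1 (not J=0↔0): J: 7/2 → 7/2, ΔJ = +0 — ✓.
ΔL = 0, ±1 (not L=0↔0): L: 3 → 4, ΔL = +1 — ✓.
ΔS = 0: S: 1/2 → 1/2 — ✓.
Parity must change: odd → even — ✓.
All four E1 rules are satisfied.

allowed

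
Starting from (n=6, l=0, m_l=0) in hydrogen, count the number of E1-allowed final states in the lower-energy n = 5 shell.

3

E1 requires Δl = ±1, so l_f ∈ {-1, 1}; with 0 ≤ l_f ≤ n_f−1 = 4, the allowed l_f values are {1}.
For l_f = 1: m_f ∈ {m_i−1, m_i, m_i+1} ∩ [−1, 1] = {-1, 0, 1} → 3 states.
Total: 3.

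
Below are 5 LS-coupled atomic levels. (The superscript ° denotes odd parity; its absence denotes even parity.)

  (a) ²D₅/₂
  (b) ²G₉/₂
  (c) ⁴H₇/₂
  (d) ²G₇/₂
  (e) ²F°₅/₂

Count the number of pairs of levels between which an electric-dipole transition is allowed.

(a)–(b): forbidden (parity, ΔL, ΔJ).
(a)–(c): forbidden (parity, ΔS, ΔL).
(a)–(d): forbidden (parity, ΔL).
(a)–(e): allowed.
(b)–(c): forbidden (parity, ΔS).
(b)–(d): forbidden (parity).
(b)–(e): forbidden (ΔJ).
(c)–(d): forbidden (parity, ΔS).
(c)–(e): forbidden (ΔS, ΔL).
(d)–(e): allowed.
Allowed pairs: 2 of 10.

2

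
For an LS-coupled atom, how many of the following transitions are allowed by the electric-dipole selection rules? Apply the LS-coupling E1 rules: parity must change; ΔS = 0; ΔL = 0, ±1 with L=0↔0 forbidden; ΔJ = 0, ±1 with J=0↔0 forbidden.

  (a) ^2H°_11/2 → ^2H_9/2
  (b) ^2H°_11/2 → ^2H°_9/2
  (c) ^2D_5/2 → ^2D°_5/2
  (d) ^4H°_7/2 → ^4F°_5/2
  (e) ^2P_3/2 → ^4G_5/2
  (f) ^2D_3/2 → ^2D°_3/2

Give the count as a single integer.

3

(a) allowed
(b) forbidden (parity fails)
(c) allowed
(d) forbidden (parity, ΔL fail)
(e) forbidden (parity, ΔS, ΔL fail)
(f) allowed
Total allowed: 3 of 6.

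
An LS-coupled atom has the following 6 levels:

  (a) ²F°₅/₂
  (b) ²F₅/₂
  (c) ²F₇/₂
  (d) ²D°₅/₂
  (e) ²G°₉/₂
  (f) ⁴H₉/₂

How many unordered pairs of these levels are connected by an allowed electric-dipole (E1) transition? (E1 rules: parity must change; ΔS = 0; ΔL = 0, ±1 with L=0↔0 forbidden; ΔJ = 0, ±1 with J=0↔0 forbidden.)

5

(a)–(b): allowed.
(a)–(c): allowed.
(a)–(d): forbidden (parity).
(a)–(e): forbidden (parity, ΔJ).
(a)–(f): forbidden (ΔS, ΔL, ΔJ).
(b)–(c): forbidden (parity).
(b)–(d): allowed.
(b)–(e): forbidden (ΔJ).
(b)–(f): forbidden (parity, ΔS, ΔL, ΔJ).
(c)–(d): allowed.
(c)–(e): allowed.
(c)–(f): forbidden (parity, ΔS, ΔL).
(d)–(e): forbidden (parity, ΔL, ΔJ).
(d)–(f): forbidden (ΔS, ΔL, ΔJ).
(e)–(f): forbidden (ΔS).
Allowed pairs: 5 of 15.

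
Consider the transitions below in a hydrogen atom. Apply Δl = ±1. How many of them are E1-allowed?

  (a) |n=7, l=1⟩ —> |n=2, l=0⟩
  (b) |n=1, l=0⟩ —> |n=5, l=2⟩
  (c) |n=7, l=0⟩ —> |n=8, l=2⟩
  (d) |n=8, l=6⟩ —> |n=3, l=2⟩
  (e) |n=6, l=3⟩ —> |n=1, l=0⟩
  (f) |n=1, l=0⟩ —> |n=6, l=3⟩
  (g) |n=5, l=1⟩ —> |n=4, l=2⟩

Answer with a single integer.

2

(a) allowed
(b) forbidden — Δl = +2 (E1 requires Δl = ±1)
(c) forbidden — Δl = +2 (E1 requires Δl = ±1)
(d) forbidden — Δl = -4 (E1 requires Δl = ±1)
(e) forbidden — Δl = -3 (E1 requires Δl = ±1)
(f) forbidden — Δl = +3 (E1 requires Δl = ±1)
(g) allowed
Total allowed: 2 of 7.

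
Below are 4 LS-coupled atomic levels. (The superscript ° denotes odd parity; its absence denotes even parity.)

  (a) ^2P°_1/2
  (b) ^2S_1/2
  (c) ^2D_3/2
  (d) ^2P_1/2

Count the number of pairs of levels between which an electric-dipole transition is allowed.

(a)–(b): allowed.
(a)–(c): allowed.
(a)–(d): allowed.
(b)–(c): forbidden (parity, ΔL).
(b)–(d): forbidden (parity).
(c)–(d): forbidden (parity).
Allowed pairs: 3 of 6.

3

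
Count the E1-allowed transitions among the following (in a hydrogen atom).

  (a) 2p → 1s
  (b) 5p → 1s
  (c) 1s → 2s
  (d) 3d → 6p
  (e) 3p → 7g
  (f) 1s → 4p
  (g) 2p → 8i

4

(a) allowed
(b) allowed
(c) forbidden — Δl = +0 (E1 requires Δl = ±1)
(d) allowed
(e) forbidden — Δl = +3 (E1 requires Δl = ±1)
(f) allowed
(g) forbidden — Δl = +5 (E1 requires Δl = ±1)
Total allowed: 4 of 7.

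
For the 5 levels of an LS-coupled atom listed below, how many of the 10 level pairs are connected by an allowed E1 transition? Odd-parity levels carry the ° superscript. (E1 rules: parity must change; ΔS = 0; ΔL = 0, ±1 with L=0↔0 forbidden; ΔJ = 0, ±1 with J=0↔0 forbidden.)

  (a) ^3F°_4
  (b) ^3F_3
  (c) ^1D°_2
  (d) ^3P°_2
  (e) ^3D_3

(a)–(b): allowed.
(a)–(c): forbidden (parity, ΔS, ΔJ).
(a)–(d): forbidden (parity, ΔL, ΔJ).
(a)–(e): allowed.
(b)–(c): forbidden (ΔS).
(b)–(d): forbidden (ΔL).
(b)–(e): forbidden (parity).
(c)–(d): forbidden (parity, ΔS).
(c)–(e): forbidden (ΔS).
(d)–(e): allowed.
Allowed pairs: 3 of 10.

3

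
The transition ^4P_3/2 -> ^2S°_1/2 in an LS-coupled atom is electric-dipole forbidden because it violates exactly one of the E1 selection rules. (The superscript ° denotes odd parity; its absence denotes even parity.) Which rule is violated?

the ΔS = 0 rule

Reading off the term symbols: S 3/2→1/2, L 1→0, J 3/2→1/2, parity even→odd.
ΔJ = 0, ±1 (not J=0↔0): J: 3/2 → 1/2, ΔJ = -1 — ✓.
Parity must change: even → odd — ✓.
ΔL = 0, ±1 (not L=0↔0): L: 1 → 0, ΔL = -1 — ✓.
ΔS = 0: S: 3/2 → 1/2 — ✗.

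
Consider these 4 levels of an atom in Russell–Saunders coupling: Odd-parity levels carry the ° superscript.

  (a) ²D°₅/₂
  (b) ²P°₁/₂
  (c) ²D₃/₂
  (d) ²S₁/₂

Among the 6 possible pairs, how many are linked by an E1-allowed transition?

(a)–(b): forbidden (parity, ΔJ).
(a)–(c): allowed.
(a)–(d): forbidden (ΔL, ΔJ).
(b)–(c): allowed.
(b)–(d): allowed.
(c)–(d): forbidden (parity, ΔL).
Allowed pairs: 3 of 6.

3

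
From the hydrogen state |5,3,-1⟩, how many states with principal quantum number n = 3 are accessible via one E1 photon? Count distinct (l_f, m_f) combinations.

3

E1 requires Δl = ±1, so l_f ∈ {2, 4}; with 0 ≤ l_f ≤ n_f−1 = 2, the allowed l_f values are {2}.
For l_f = 2: m_f ∈ {m_i−1, m_i, m_i+1} ∩ [−2, 2] = {-2, -1, 0} → 3 states.
Total: 3.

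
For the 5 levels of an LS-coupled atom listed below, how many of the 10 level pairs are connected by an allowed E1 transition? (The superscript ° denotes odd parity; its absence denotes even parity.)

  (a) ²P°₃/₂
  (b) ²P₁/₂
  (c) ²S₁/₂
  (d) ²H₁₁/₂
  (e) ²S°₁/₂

(a)–(b): allowed.
(a)–(c): allowed.
(a)–(d): forbidden (ΔL, ΔJ).
(a)–(e): forbidden (parity).
(b)–(c): forbidden (parity).
(b)–(d): forbidden (parity, ΔL, ΔJ).
(b)–(e): allowed.
(c)–(d): forbidden (parity, ΔL, ΔJ).
(c)–(e): forbidden (ΔL).
(d)–(e): forbidden (ΔL, ΔJ).
Allowed pairs: 3 of 10.

3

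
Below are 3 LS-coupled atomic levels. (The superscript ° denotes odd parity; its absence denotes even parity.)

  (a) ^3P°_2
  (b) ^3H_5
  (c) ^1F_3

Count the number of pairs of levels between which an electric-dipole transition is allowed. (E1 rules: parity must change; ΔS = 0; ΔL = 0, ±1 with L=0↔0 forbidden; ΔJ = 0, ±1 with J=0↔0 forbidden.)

0

(a)–(b): forbidden (ΔL, ΔJ).
(a)–(c): forbidden (ΔS, ΔL).
(b)–(c): forbidden (parity, ΔS, ΔL, ΔJ).
Allowed pairs: 0 of 3.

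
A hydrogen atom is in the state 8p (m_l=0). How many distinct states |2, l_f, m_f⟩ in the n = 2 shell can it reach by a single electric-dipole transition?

1

E1 requires Δl = ±1, so l_f ∈ {0, 2}; with 0 ≤ l_f ≤ n_f−1 = 1, the allowed l_f values are {0}.
For l_f = 0: m_f ∈ {m_i−1, m_i, m_i+1} ∩ [−0, 0] = {0} → 1 state.
Total: 1.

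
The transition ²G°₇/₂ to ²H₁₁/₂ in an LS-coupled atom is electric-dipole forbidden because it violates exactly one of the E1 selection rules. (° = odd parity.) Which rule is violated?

Reading off the term symbols: S 1/2→1/2, L 4→5, J 7/2→11/2, parity odd→even.
Parity must change: odd → even — ok.
ΔS = 0: S: 1/2 → 1/2 — ok.
ΔL = 0, ±1 (not L=0↔0): L: 4 → 5, ΔL = +1 — ok.
ΔJ = 0, ±1 (not J=0↔0): J: 7/2 → 11/2, ΔJ = +2 — fails.

the ΔJ = 0, ±1 rule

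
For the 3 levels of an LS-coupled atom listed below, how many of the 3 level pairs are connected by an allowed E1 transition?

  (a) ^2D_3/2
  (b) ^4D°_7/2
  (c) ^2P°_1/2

(a)–(b): forbidden (ΔS, ΔJ).
(a)–(c): allowed.
(b)–(c): forbidden (parity, ΔS, ΔJ).
Allowed pairs: 1 of 3.

1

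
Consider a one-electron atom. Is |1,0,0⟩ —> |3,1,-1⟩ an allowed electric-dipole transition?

allowed

Δl = 1 − 0 = +1; the E1 rule Δl = ±1 is passes.
m_l: 0 → -1 (Δm_l = -1). |Δm_l| ≤ 1 passes.
All E1 selection rules are satisfied.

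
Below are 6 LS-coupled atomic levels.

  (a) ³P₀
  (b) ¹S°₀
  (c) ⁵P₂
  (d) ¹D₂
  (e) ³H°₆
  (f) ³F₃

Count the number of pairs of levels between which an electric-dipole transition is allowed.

0

(a)–(b): forbidden (ΔS, ΔJ).
(a)–(c): forbidden (parity, ΔS, ΔJ).
(a)–(d): forbidden (parity, ΔS, ΔJ).
(a)–(e): forbidden (ΔL, ΔJ).
(a)–(f): forbidden (parity, ΔL, ΔJ).
(b)–(c): forbidden (ΔS, ΔJ).
(b)–(d): forbidden (ΔL, ΔJ).
(b)–(e): forbidden (parity, ΔS, ΔL, ΔJ).
(b)–(f): forbidden (ΔS, ΔL, ΔJ).
(c)–(d): forbidden (parity, ΔS).
(c)–(e): forbidden (ΔS, ΔL, ΔJ).
(c)–(f): forbidden (parity, ΔS, ΔL).
(d)–(e): forbidden (ΔS, ΔL, ΔJ).
(d)–(f): forbidden (parity, ΔS).
(e)–(f): forbidden (ΔL, ΔJ).
Allowed pairs: 0 of 15.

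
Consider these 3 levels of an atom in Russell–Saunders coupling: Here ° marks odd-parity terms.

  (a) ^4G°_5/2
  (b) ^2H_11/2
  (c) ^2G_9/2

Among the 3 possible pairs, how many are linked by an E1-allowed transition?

(a)–(b): forbidden (ΔS, ΔJ).
(a)–(c): forbidden (ΔS, ΔJ).
(b)–(c): forbidden (parity).
Allowed pairs: 0 of 3.

0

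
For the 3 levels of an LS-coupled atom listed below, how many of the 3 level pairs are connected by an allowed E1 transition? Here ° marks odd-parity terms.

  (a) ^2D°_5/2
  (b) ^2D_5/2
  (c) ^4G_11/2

(a)–(b): allowed.
(a)–(c): forbidden (ΔS, ΔL, ΔJ).
(b)–(c): forbidden (parity, ΔS, ΔL, ΔJ).
Allowed pairs: 1 of 3.

1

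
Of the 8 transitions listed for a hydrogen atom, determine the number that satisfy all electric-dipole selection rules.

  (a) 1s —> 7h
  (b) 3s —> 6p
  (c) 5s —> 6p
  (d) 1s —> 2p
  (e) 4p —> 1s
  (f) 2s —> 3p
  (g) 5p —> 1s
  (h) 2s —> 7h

(a) forbidden — Δl = +5 (E1 requires Δl = ±1)
(b) allowed
(c) allowed
(d) allowed
(e) allowed
(f) allowed
(g) allowed
(h) forbidden — Δl = +5 (E1 requires Δl = ±1)
Total allowed: 6 of 8.

6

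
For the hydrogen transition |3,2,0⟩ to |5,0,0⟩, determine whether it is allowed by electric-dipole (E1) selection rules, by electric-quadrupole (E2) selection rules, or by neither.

E2

Δl = 0 − 2 = -2; l_i + l_f = 2.
Δm_l = +0.
E1 (Δl = ±1, |Δm_l| ≤ 1): not satisfied.
E2 (Δl = 0,±2, l_i+l_f ≥ 2, |Δm_l| ≤ 2): satisfied.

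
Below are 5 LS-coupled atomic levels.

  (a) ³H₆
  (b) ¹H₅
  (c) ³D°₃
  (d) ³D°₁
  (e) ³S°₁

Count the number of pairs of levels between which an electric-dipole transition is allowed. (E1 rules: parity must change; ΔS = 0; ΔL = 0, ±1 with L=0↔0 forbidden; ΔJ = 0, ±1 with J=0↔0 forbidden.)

0

(a)–(b): forbidden (parity, ΔS).
(a)–(c): forbidden (ΔL, ΔJ).
(a)–(d): forbidden (ΔL, ΔJ).
(a)–(e): forbidden (ΔL, ΔJ).
(b)–(c): forbidden (ΔS, ΔL, ΔJ).
(b)–(d): forbidden (ΔS, ΔL, ΔJ).
(b)–(e): forbidden (ΔS, ΔL, ΔJ).
(c)–(d): forbidden (parity, ΔJ).
(c)–(e): forbidden (parity, ΔL, ΔJ).
(d)–(e): forbidden (parity, ΔL).
Allowed pairs: 0 of 10.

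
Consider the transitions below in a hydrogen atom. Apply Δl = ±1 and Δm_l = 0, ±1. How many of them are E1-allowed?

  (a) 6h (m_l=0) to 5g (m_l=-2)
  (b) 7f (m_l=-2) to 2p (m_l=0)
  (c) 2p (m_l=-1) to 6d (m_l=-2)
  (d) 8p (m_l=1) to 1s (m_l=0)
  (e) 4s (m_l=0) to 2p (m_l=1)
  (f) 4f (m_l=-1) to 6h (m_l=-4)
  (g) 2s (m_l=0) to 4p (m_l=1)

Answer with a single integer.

(a) forbidden — Δm_l = -2 (E1 requires Δm_l = 0, ±1)
(b) forbidden — Δl = -2 (E1 requires Δl = ±1); Δm_l = +2 (E1 requires Δm_l = 0, ±1)
(c) allowed
(d) allowed
(e) allowed
(f) forbidden — Δl = +2 (E1 requires Δl = ±1); Δm_l = -3 (E1 requires Δm_l = 0, ±1)
(g) allowed
Total allowed: 4 of 7.

4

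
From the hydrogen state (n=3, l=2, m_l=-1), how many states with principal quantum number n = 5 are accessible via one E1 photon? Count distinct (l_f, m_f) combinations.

E1 requires Δl = ±1, so l_f ∈ {1, 3}; with 0 ≤ l_f ≤ n_f−1 = 4, the allowed l_f values are {1, 3}.
For l_f = 1: m_f ∈ {m_i−1, m_i, m_i+1} ∩ [−1, 1] = {-1, 0} → 2 states.
For l_f = 3: m_f ∈ {m_i−1, m_i, m_i+1} ∩ [−3, 3] = {-2, -1, 0} → 3 states.
Total: 5.

5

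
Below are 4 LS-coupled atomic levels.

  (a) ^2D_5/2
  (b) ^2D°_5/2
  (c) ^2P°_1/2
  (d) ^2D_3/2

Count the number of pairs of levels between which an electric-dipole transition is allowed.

(a)–(b): allowed.
(a)–(c): forbidden (ΔJ).
(a)–(d): forbidden (parity).
(b)–(c): forbidden (parity, ΔJ).
(b)–(d): allowed.
(c)–(d): allowed.
Allowed pairs: 3 of 6.

3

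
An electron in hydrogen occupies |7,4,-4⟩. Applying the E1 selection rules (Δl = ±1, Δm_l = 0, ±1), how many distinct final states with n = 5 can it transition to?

E1 requires Δl = ±1, so l_f ∈ {3, 5}; with 0 ≤ l_f ≤ n_f−1 = 4, the allowed l_f values are {3}.
For l_f = 3: m_f ∈ {m_i−1, m_i, m_i+1} ∩ [−3, 3] = {-3} → 1 state.
Total: 1.

1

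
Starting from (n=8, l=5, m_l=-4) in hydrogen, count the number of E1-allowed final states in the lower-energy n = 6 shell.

E1 requires Δl = ±1, so l_f ∈ {4, 6}; with 0 ≤ l_f ≤ n_f−1 = 5, the allowed l_f values are {4}.
For l_f = 4: m_f ∈ {m_i−1, m_i, m_i+1} ∩ [−4, 4] = {-4, -3} → 2 states.
Total: 2.

2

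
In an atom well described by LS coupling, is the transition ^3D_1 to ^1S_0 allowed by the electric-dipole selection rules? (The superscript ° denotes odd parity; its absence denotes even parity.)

Initial level: S=1, L=2, J=1, parity even. Final level: S=0, L=0, J=0, parity even.
ΔL = 0, ±1 (not L=0↔0): L: 2 → 0, ΔL = -2 — fails.
Parity must change: even → even — fails.
ΔS = 0: S: 1 → 0 — fails.
ΔJ = 0, ±1 (not J=0↔0): J: 1 → 0, ΔJ = -1 — passes.
Rule(s) violated: parity, ΔS, ΔL.

forbidden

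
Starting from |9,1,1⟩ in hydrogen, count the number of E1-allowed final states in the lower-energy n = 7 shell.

4

E1 requires Δl = ±1, so l_f ∈ {0, 2}; with 0 ≤ l_f ≤ n_f−1 = 6, the allowed l_f values are {0, 2}.
For l_f = 0: m_f ∈ {m_i−1, m_i, m_i+1} ∩ [−0, 0] = {0} → 1 state.
For l_f = 2: m_f ∈ {m_i−1, m_i, m_i+1} ∩ [−2, 2] = {0, 1, 2} → 3 states.
Total: 4.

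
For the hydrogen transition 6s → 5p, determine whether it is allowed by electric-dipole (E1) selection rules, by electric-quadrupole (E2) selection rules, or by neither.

E1

Δl = 1 − 0 = +1; l_i + l_f = 1.
E1 (Δl = ±1): satisfied.
E2 (Δl = 0,±2, l_i+l_f ≥ 2): not satisfied.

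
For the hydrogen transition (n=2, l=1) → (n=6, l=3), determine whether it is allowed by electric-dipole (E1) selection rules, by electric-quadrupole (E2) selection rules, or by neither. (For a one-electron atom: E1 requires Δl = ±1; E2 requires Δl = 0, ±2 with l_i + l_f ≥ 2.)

Δl = 3 − 1 = +2; l_i + l_f = 4.
E1 (Δl = ±1): not satisfied.
E2 (Δl = 0,±2, l_i+l_f ≥ 2): satisfied.

E2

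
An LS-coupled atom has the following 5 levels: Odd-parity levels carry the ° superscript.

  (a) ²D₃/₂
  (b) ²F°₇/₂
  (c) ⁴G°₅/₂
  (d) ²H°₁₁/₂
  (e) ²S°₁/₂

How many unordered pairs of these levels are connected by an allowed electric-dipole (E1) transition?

0

(a)–(b): forbidden (ΔJ).
(a)–(c): forbidden (ΔS, ΔL).
(a)–(d): forbidden (ΔL, ΔJ).
(a)–(e): forbidden (ΔL).
(b)–(c): forbidden (parity, ΔS).
(b)–(d): forbidden (parity, ΔL, ΔJ).
(b)–(e): forbidden (parity, ΔL, ΔJ).
(c)–(d): forbidden (parity, ΔS, ΔJ).
(c)–(e): forbidden (parity, ΔS, ΔL, ΔJ).
(d)–(e): forbidden (parity, ΔL, ΔJ).
Allowed pairs: 0 of 10.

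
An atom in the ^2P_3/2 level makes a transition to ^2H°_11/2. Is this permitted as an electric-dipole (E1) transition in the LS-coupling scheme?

forbidden

Initial level: S=1/2, L=1, J=3/2, parity even. Final level: S=1/2, L=5, J=11/2, parity odd.
Parity must change: even → odd — ✓.
ΔS = 0: S: 1/2 → 1/2 — ✓.
ΔL = 0, ±1 (not L=0↔0): L: 1 → 5, ΔL = +4 — ✗.
ΔJ = 0, ±1 (not J=0↔0): J: 3/2 → 11/2, ΔJ = +4 — ✗.
Rule(s) violated: ΔL, ΔJ.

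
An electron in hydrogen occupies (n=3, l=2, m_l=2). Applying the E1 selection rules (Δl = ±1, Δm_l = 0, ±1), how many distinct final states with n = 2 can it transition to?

1

E1 requires Δl = ±1, so l_f ∈ {1, 3}; with 0 ≤ l_f ≤ n_f−1 = 1, the allowed l_f values are {1}.
For l_f = 1: m_f ∈ {m_i−1, m_i, m_i+1} ∩ [−1, 1] = {1} → 1 state.
Total: 1.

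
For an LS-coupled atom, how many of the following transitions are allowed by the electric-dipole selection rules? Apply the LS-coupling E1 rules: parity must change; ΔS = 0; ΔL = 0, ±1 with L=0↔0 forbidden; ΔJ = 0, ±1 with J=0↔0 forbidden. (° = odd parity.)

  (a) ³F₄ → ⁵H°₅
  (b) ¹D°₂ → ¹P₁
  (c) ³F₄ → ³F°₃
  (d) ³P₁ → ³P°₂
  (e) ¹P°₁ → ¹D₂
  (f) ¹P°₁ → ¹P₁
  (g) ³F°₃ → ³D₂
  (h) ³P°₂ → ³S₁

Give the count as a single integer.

(a) forbidden (ΔS, ΔL fail)
(b) allowed
(c) allowed
(d) allowed
(e) allowed
(f) allowed
(g) allowed
(h) allowed
Total allowed: 7 of 8.

7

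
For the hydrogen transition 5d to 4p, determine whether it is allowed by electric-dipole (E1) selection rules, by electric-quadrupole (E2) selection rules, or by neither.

Δl = 1 − 2 = -1; l_i + l_f = 3.
E1 (Δl = ±1): satisfied.
E2 (Δl = 0,±2, l_i+l_f ≥ 2): not satisfied.

E1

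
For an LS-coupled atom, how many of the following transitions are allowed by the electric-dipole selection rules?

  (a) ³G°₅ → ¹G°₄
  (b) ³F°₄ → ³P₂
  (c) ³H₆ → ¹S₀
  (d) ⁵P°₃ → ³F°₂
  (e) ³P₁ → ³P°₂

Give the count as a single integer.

1

(a) forbidden (parity, ΔS fail)
(b) forbidden (ΔL, ΔJ fail)
(c) forbidden (parity, ΔS, ΔL, ΔJ fail)
(d) forbidden (parity, ΔS, ΔL fail)
(e) allowed
Total allowed: 1 of 5.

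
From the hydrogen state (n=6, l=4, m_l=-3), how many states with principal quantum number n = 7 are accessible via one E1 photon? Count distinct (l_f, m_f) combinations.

E1 requires Δl = ±1, so l_f ∈ {3, 5}; with 0 ≤ l_f ≤ n_f−1 = 6, the allowed l_f values are {3, 5}.
For l_f = 3: m_f ∈ {m_i−1, m_i, m_i+1} ∩ [−3, 3] = {-3, -2} → 2 states.
For l_f = 5: m_f ∈ {m_i−1, m_i, m_i+1} ∩ [−5, 5] = {-4, -3, -2} → 3 states.
Total: 5.

5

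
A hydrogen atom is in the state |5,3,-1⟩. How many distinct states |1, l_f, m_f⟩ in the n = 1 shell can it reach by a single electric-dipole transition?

E1 requires l_f ∈ {2, 4}, but neither lies in [0, 0], so no final state is reachable.
Total: 0.

0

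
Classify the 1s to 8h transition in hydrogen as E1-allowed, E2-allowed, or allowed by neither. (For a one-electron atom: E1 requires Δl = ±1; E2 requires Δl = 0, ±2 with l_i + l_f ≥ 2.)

Δl = 5 − 0 = +5; l_i + l_f = 5.
E1 (Δl = ±1): not satisfied.
E2 (Δl = 0,±2, l_i+l_f ≥ 2): not satisfied.

neither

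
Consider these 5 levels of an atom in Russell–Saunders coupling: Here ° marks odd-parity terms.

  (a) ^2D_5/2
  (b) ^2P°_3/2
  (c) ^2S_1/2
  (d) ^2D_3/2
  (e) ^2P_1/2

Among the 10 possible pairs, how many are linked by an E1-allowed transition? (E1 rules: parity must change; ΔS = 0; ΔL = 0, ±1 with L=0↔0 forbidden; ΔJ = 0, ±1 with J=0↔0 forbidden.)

4

(a)–(b): allowed.
(a)–(c): forbidden (parity, ΔL, ΔJ).
(a)–(d): forbidden (parity).
(a)–(e): forbidden (parity, ΔJ).
(b)–(c): allowed.
(b)–(d): allowed.
(b)–(e): allowed.
(c)–(d): forbidden (parity, ΔL).
(c)–(e): forbidden (parity).
(d)–(e): forbidden (parity).
Allowed pairs: 4 of 10.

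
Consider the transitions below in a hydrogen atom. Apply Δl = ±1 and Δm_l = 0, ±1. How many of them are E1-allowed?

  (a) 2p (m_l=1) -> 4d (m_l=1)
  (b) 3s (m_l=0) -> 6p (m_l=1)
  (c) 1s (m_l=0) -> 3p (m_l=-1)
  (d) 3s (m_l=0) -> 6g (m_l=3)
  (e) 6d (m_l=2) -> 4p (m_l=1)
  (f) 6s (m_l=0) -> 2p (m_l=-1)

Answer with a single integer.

(a) allowed
(b) allowed
(c) allowed
(d) forbidden — Δl = +4 (E1 requires Δl = ±1); Δm_l = +3 (E1 requires Δm_l = 0, ±1)
(e) allowed
(f) allowed
Total allowed: 5 of 6.

5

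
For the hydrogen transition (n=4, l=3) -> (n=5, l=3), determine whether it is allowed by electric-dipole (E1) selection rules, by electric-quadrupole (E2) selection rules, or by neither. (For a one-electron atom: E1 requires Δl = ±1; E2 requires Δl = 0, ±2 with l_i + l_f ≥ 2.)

Δl = 3 − 3 = +0; l_i + l_f = 6.
E1 (Δl = ±1): not satisfied.
E2 (Δl = 0,±2, l_i+l_f ≥ 2): satisfied.

E2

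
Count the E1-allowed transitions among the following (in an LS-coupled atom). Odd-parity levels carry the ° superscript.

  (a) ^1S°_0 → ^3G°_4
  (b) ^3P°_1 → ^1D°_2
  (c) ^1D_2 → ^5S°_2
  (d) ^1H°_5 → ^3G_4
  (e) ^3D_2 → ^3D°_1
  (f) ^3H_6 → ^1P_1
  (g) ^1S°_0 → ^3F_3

(a) forbidden (parity, ΔS, ΔL, ΔJ fail)
(b) forbidden (parity, ΔS fail)
(c) forbidden (ΔS, ΔL fail)
(d) forbidden (ΔS fails)
(e) allowed
(f) forbidden (parity, ΔS, ΔL, ΔJ fail)
(g) forbidden (ΔS, ΔL, ΔJ fail)
Total allowed: 1 of 7.

1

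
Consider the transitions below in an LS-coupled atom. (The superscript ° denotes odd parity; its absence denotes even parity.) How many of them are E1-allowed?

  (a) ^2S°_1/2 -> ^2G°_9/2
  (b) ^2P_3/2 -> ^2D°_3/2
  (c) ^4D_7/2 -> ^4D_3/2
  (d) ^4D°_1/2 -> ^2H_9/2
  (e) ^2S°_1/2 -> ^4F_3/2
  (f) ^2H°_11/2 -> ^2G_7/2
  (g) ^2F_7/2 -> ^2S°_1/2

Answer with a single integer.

1

(a) forbidden (parity, ΔL, ΔJ fail)
(b) allowed
(c) forbidden (parity, ΔJ fail)
(d) forbidden (ΔS, ΔL, ΔJ fail)
(e) forbidden (ΔS, ΔL fail)
(f) forbidden (ΔJ fails)
(g) forbidden (ΔL, ΔJ fail)
Total allowed: 1 of 7.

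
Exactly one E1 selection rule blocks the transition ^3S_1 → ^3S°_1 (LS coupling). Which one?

the L=0 ↔ L=0 exclusion

Initial level: S=1, L=0, J=1, parity even. Final level: S=1, L=0, J=1, parity odd.
Parity must change: even → odd — ok.
ΔS = 0: S: 1 → 1 — ok.
ΔL = 0, ±1 (not L=0↔0): L: 0 → 0, ΔL = +0 — fails.
ΔJ = 0, ±1 (not J=0↔0): J: 1 → 1, ΔJ = +0 — ok.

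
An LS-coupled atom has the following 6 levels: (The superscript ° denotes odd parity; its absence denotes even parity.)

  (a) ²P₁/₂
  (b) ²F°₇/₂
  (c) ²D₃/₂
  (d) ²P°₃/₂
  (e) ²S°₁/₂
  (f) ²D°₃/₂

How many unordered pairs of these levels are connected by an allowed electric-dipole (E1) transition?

(a)–(b): forbidden (ΔL, ΔJ).
(a)–(c): forbidden (parity).
(a)–(d): allowed.
(a)–(e): allowed.
(a)–(f): allowed.
(b)–(c): forbidden (ΔJ).
(b)–(d): forbidden (parity, ΔL, ΔJ).
(b)–(e): forbidden (parity, ΔL, ΔJ).
(b)–(f): forbidden (parity, ΔJ).
(c)–(d): allowed.
(c)–(e): forbidden (ΔL).
(c)–(f): allowed.
(d)–(e): forbidden (parity).
(d)–(f): forbidden (parity).
(e)–(f): forbidden (parity, ΔL).
Allowed pairs: 5 of 15.

5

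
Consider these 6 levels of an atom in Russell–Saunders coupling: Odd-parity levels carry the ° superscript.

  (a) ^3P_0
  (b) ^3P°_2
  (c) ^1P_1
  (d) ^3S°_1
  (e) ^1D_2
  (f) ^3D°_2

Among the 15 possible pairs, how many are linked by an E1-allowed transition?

(a)–(b): forbidden (ΔJ).
(a)–(c): forbidden (parity, ΔS).
(a)–(d): allowed.
(a)–(e): forbidden (parity, ΔS, ΔJ).
(a)–(f): forbidden (ΔJ).
(b)–(c): forbidden (ΔS).
(b)–(d): forbidden (parity).
(b)–(e): forbidden (ΔS).
(b)–(f): forbidden (parity).
(c)–(d): forbidden (ΔS).
(c)–(e): forbidden (parity).
(c)–(f): forbidden (ΔS).
(d)–(e): forbidden (ΔS, ΔL).
(d)–(f): forbidden (parity, ΔL).
(e)–(f): forbidden (ΔS).
Allowed pairs: 1 of 15.

1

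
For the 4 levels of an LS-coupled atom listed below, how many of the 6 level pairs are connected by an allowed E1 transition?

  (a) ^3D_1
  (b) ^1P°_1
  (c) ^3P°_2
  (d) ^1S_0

(a)–(b): forbidden (ΔS).
(a)–(c): allowed.
(a)–(d): forbidden (parity, ΔS, ΔL).
(b)–(c): forbidden (parity, ΔS).
(b)–(d): allowed.
(c)–(d): forbidden (ΔS, ΔJ).
Allowed pairs: 2 of 6.

2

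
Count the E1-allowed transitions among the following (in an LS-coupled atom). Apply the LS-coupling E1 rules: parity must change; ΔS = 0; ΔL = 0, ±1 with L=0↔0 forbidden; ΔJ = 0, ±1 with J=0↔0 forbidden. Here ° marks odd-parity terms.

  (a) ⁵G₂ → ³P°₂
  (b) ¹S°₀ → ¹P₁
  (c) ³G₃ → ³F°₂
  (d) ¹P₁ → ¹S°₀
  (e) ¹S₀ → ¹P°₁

(a) forbidden (ΔS, ΔL fail)
(b) allowed
(c) allowed
(d) allowed
(e) allowed
Total allowed: 4 of 5.

4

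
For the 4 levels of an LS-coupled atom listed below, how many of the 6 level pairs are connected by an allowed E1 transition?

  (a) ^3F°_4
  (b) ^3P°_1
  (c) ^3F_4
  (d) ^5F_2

1

(a)–(b): forbidden (parity, ΔL, ΔJ).
(a)–(c): allowed.
(a)–(d): forbidden (ΔS, ΔJ).
(b)–(c): forbidden (ΔL, ΔJ).
(b)–(d): forbidden (ΔS, ΔL).
(c)–(d): forbidden (parity, ΔS, ΔJ).
Allowed pairs: 1 of 6.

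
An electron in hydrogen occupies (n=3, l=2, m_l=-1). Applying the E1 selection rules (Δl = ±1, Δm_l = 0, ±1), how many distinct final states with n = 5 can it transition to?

E1 requires Δl = ±1, so l_f ∈ {1, 3}; with 0 ≤ l_f ≤ n_f−1 = 4, the allowed l_f values are {1, 3}.
For l_f = 1: m_f ∈ {m_i−1, m_i, m_i+1} ∩ [−1, 1] = {-1, 0} → 2 states.
For l_f = 3: m_f ∈ {m_i−1, m_i, m_i+1} ∩ [−3, 3] = {-2, -1, 0} → 3 states.
Total: 5.

5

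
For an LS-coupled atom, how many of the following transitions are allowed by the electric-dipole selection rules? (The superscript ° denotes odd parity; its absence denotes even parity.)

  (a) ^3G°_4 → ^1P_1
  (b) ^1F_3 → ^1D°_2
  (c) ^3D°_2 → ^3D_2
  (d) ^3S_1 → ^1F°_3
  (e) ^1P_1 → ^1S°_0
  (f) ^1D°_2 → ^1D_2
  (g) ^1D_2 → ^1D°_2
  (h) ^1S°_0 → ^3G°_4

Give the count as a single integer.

(a) forbidden (ΔS, ΔL, ΔJ fail)
(b) allowed
(c) allowed
(d) forbidden (ΔS, ΔL, ΔJ fail)
(e) allowed
(f) allowed
(g) allowed
(h) forbidden (parity, ΔS, ΔL, ΔJ fail)
Total allowed: 5 of 8.

5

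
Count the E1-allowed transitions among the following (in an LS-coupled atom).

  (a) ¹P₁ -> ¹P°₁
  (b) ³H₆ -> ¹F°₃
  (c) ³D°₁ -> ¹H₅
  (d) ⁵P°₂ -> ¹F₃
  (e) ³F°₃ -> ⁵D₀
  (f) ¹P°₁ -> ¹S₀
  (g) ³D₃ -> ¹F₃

(a) allowed
(b) forbidden (ΔS, ΔL, ΔJ fail)
(c) forbidden (ΔS, ΔL, ΔJ fail)
(d) forbidden (ΔS, ΔL fail)
(e) forbidden (ΔS, ΔJ fail)
(f) allowed
(g) forbidden (parity, ΔS fail)
Total allowed: 2 of 7.

2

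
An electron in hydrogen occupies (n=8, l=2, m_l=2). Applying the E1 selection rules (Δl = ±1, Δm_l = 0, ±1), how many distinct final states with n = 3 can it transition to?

1

E1 requires Δl = ±1, so l_f ∈ {1, 3}; with 0 ≤ l_f ≤ n_f−1 = 2, the allowed l_f values are {1}.
For l_f = 1: m_f ∈ {m_i−1, m_i, m_i+1} ∩ [−1, 1] = {1} → 1 state.
Total: 1.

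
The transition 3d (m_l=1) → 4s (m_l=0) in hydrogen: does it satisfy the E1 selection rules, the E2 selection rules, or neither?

Δl = 0 − 2 = -2; l_i + l_f = 2.
Δm_l = -1.
E1 (Δl = ±1, |Δm_l| ≤ 1): not satisfied.
E2 (Δl = 0,±2, l_i+l_f ≥ 2, |Δm_l| ≤ 2): satisfied.

E2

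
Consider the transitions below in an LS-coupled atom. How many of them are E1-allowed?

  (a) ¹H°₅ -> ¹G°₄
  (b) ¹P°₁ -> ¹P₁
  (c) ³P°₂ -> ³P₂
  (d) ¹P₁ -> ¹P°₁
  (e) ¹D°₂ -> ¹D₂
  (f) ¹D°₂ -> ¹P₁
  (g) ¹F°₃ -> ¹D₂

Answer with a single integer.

(a) forbidden (parity fails)
(b) allowed
(c) allowed
(d) allowed
(e) allowed
(f) allowed
(g) allowed
Total allowed: 6 of 7.

6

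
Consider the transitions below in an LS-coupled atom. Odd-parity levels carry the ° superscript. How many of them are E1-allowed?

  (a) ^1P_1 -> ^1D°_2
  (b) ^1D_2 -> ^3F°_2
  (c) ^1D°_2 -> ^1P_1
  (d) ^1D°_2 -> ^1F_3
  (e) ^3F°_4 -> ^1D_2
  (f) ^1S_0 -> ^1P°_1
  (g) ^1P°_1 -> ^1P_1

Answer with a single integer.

5

(a) allowed
(b) forbidden (ΔS fails)
(c) allowed
(d) allowed
(e) forbidden (ΔS, ΔJ fail)
(f) allowed
(g) allowed
Total allowed: 5 of 7.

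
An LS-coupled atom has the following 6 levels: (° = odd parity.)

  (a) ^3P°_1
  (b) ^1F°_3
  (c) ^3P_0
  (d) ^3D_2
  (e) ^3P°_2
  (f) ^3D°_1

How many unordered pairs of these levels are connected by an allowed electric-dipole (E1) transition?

(a)–(b): forbidden (parity, ΔS, ΔL, ΔJ).
(a)–(c): allowed.
(a)–(d): allowed.
(a)–(e): forbidden (parity).
(a)–(f): forbidden (parity).
(b)–(c): forbidden (ΔS, ΔL, ΔJ).
(b)–(d): forbidden (ΔS).
(b)–(e): forbidden (parity, ΔS, ΔL).
(b)–(f): forbidden (parity, ΔS, ΔJ).
(c)–(d): forbidden (parity, ΔJ).
(c)–(e): forbidden (ΔJ).
(c)–(f): allowed.
(d)–(e): allowed.
(d)–(f): allowed.
(e)–(f): forbidden (parity).
Allowed pairs: 5 of 15.

5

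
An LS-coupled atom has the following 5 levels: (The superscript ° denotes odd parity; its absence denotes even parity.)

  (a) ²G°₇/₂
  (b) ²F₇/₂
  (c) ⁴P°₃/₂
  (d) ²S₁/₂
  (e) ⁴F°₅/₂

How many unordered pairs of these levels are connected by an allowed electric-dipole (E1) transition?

1

(a)–(b): allowed.
(a)–(c): forbidden (parity, ΔS, ΔL, ΔJ).
(a)–(d): forbidden (ΔL, ΔJ).
(a)–(e): forbidden (parity, ΔS).
(b)–(c): forbidden (ΔS, ΔL, ΔJ).
(b)–(d): forbidden (parity, ΔL, ΔJ).
(b)–(e): forbidden (ΔS).
(c)–(d): forbidden (ΔS).
(c)–(e): forbidden (parity, ΔL).
(d)–(e): forbidden (ΔS, ΔL, ΔJ).
Allowed pairs: 1 of 10.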